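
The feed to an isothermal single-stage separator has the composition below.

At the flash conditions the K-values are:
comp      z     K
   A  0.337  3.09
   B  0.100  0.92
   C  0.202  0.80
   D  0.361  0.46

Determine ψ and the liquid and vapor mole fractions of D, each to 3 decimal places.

Let ψ = V/F and solve Σ zᵢ(Kᵢ−1)/(1+ψ(Kᵢ−1)) = 0.
g(0) = ΣzᵢKᵢ − 1 = 0.461 and g(1) = 1 − Σzᵢ/Kᵢ = -0.255, so a root lies in (0, 1).
Newton iteration, ψ⁰ = 0.32:
  ψ = 0.320: g = 0.1350, g' = -0.692 → ψ = 0.515
  ψ = 0.515: g = 0.0158, g' = -0.554 → ψ = 0.544
Converged at ψ = 0.544.
Compositions from xᵢ = zᵢ/(1+ψ(Kᵢ−1)), yᵢ = Kᵢxᵢ:
  A: x = 0.158, y = 0.487
  B: x = 0.105, y = 0.096
  C: x = 0.227, y = 0.181
  D: x = 0.511, y = 0.235

ψ = 0.544, x_D = 0.511, y_D = 0.235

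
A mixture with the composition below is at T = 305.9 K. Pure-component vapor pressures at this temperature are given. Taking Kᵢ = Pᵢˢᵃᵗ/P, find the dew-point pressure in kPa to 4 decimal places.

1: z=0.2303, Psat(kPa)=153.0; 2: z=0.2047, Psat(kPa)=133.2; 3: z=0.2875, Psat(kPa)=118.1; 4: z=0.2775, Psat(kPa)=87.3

Pdew = 115.5390 kPa

At the dew point ψ → 1, so Σzᵢ/Kᵢ = 1 with Kᵢ = Pᵢˢᵃᵗ/P ⇒ 1/P = Σzᵢ/Pᵢˢᵃᵗ.
1/P = 0.2303/153.0 + 0.2047/133.2 + 0.2875/118.1 + 0.2775/87.3 = 0.0086551 ⇒ P = 115.5390 kPa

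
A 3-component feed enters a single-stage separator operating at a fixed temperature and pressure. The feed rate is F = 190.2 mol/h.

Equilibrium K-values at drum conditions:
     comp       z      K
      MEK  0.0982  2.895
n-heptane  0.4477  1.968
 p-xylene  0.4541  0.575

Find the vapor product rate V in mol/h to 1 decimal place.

V = 165.1 mol/h

Rachford–Rice: g(ψ) = Σ zᵢ(Kᵢ−1)/(1+ψ(Kᵢ−1)) = 0.
Feasibility: ΣzᵢKᵢ = 1.4265, Σzᵢ/Kᵢ = 1.0511 — both > 1, two phases present.
Newton iteration, ψ⁰ = 0.55:
  ψ = 0.5500: g = 0.12206, g' = -0.4029 → ψ = 0.8530
  ψ = 0.8530: g = 0.00577, g' = -0.3792 → ψ = 0.8682
  ψ = 0.8682: g = -0.00001, g' = -0.3802 → ψ = 0.8681
Converged at ψ = 0.8681.
Then V = ψ·F = 0.8681·190.2 = 165.1 mol/h and L = F − V = 25.1 mol/h.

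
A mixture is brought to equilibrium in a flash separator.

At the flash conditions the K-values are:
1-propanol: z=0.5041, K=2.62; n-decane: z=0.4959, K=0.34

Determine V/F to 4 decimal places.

V/F = 0.4577

Binary case is linear: z₁(K₁−1)(1+V/F(K₂−1)) + z₂(K₂−1)(1+V/F(K₁−1)) = 0
⇒ V/F = [z₁(K₁−1)+z₂(K₂−1)] / [−(K₁−1)(K₂−1)] = 0.48935/1.06920 = 0.4577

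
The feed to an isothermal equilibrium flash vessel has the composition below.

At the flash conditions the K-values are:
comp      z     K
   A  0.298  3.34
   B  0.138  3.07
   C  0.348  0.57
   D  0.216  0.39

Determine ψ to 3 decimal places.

Let ψ = V/F and solve Σ zᵢ(Kᵢ−1)/(1+ψ(Kᵢ−1)) = 0.
g(0) = ΣzᵢKᵢ − 1 = 0.702 and g(1) = 1 − Σzᵢ/Kᵢ = -0.299, so a root lies in (0, 1).
Newton–Raphson from ψ = 0.61:
  ψ = 0.610: g = 0.0008, g' = -0.715 → ψ = 0.611
Converged at ψ = 0.611.

ψ = 0.611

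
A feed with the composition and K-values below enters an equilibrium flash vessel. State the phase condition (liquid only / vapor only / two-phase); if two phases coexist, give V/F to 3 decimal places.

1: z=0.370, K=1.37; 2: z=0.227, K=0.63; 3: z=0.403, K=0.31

ΣzᵢKᵢ = 0.775; Σzᵢ/Kᵢ = 1.930.
Since ΣzᵢKᵢ < 1 the mixture is below its bubble point — single liquid phase.

liquid only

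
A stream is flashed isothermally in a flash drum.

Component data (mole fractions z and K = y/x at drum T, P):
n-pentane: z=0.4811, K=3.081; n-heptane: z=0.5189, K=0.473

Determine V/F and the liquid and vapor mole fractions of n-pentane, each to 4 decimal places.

V/F = 0.6636, x_n-pentane = 0.2021, y_n-pentane = 0.6226

Material balance + equilibrium reduce to Σ zᵢ(Kᵢ−1)/(1+V/F(Kᵢ−1)) = 0.
Feasibility: ΣzᵢKᵢ = 1.7277, Σzᵢ/Kᵢ = 1.2532 — both > 1, two phases present.
Newton iteration, V/F⁰ = 0.54:
  V/F = 0.5400: g = 0.08918, g' = -0.7435 → V/F = 0.6599
  V/F = 0.6599: g = 0.00255, g' = -0.7087 → V/F = 0.6636
Converged at V/F = 0.6636.
Compositions from xᵢ = zᵢ/(1+V/F(Kᵢ−1)), yᵢ = Kᵢxᵢ:
  n-pentane: x = 0.2021, y = 0.6226
  n-heptane: x = 0.7979, y = 0.3774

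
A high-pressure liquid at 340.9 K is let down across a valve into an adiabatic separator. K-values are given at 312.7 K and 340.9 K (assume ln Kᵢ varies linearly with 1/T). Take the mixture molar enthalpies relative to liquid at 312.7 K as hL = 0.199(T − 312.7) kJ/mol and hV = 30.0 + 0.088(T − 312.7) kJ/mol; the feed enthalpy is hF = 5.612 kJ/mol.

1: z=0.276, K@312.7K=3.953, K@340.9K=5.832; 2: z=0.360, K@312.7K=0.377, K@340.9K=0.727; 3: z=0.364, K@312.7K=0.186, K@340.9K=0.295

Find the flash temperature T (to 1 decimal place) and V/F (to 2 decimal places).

Adiabatic flash: solve Rachford–Rice at each trial T, then check hF = ψ·hV(T) + (1−ψ)·hL(T).
  T = 312.7 K: K = (3.953, 0.377, 0.186), RR gives ψ = 0.138, H_out = 4.138 kJ/mol
  T = 340.9 K: K = (5.832, 0.727, 0.295), RR gives ψ = 0.389, H_out = 16.054 kJ/mol
  T = 326.8 K: K = (4.842, 0.531, 0.237), RR gives ψ = 0.254, H_out = 10.033 kJ/mol
  T = 319.8 K: K = (4.388, 0.450, 0.211), RR gives ψ = 0.196, H_out = 7.136 kJ/mol
  T = 316.2 K: K = (4.164, 0.412, 0.198), RR gives ψ = 0.167, H_out = 5.630 kJ/mol
  T = 314.4 K: K = (4.055, 0.394, 0.192), RR gives ψ = 0.152, H_out = 4.867 kJ/mol
Linear interpolation between T = 314.4 (H_out = 4.867) and T = 316.2 (H_out = 5.630) on hF = 5.612 gives T ≈ 316.2 K, at which ψ = 0.17.

T = 316.2 K, V/F = 0.17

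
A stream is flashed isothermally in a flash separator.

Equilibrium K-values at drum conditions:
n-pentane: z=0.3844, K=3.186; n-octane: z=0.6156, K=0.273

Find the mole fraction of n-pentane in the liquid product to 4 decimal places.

Material balance + equilibrium reduce to Σ zᵢ(Kᵢ−1)/(1+ψ(Kᵢ−1)) = 0.
Check two-phase: ΣzᵢKᵢ = 1.3928 > 1 and Σzᵢ/Kᵢ = 2.3756 > 1, so g(0) = 0.3928 > 0 and g(1) = -1.3756 < 0.
Binary case is linear: z₁(K₁−1)(1+ψ(K₂−1)) + z₂(K₂−1)(1+ψ(K₁−1)) = 0
⇒ ψ = [z₁(K₁−1)+z₂(K₂−1)] / [−(K₁−1)(K₂−1)] = 0.39276/1.58922 = 0.2471
Compositions from xᵢ = zᵢ/(1+ψ(Kᵢ−1)), yᵢ = Kᵢxᵢ:
  n-pentane: x = 0.2496, y = 0.7951
  n-octane: x = 0.7504, y = 0.2049

x_n-pentane = 0.2496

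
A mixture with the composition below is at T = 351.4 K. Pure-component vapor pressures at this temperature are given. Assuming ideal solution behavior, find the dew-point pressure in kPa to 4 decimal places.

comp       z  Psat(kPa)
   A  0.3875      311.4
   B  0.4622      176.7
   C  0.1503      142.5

At the dew point ψ → 1, so Σzᵢ/Kᵢ = 1 with Kᵢ = Pᵢˢᵃᵗ/P ⇒ 1/P = Σzᵢ/Pᵢˢᵃᵗ.
1/P = 0.3875/311.4 + 0.4622/176.7 + 0.1503/142.5 = 0.0049148 ⇒ P = 203.4650 kPa

Pdew = 203.4650 kPa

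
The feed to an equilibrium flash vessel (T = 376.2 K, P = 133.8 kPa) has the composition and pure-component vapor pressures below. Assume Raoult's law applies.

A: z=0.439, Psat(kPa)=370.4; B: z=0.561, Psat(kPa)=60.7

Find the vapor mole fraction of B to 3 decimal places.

Raoult's law: Kᵢ = Pᵢˢᵃᵗ/P = Pᵢˢᵃᵗ/133.8.
  K_A = 370.4/133.8 = 2.76831, K_B = 60.7/133.8 = 0.45366
Rachford–Rice: g(V/F) = Σ zᵢ(Kᵢ−1)/(1+V/F(Kᵢ−1)) = 0.
Check two-phase: ΣzᵢKᵢ = 1.470 > 1 and Σzᵢ/Kᵢ = 1.395 > 1, so g(0) = 0.470 > 0 and g(1) = -0.395 < 0.
Binary case is linear: z₁(K₁−1)(1+V/F(K₂−1)) + z₂(K₂−1)(1+V/F(K₁−1)) = 0
⇒ V/F = [z₁(K₁−1)+z₂(K₂−1)] / [−(K₁−1)(K₂−1)] = 0.4698/0.9661 = 0.486
Compositions from xᵢ = zᵢ/(1+V/F(Kᵢ−1)), yᵢ = Kᵢxᵢ:
  A: x = 0.236, y = 0.653
  B: x = 0.764, y = 0.347

y_B = 0.347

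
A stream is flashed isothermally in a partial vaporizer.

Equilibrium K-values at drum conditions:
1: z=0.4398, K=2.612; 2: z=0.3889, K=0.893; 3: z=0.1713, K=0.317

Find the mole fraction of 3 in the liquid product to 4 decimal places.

Material balance + equilibrium reduce to Σ zᵢ(Kᵢ−1)/(1+V/F(Kᵢ−1)) = 0.
Feasibility: ΣzᵢKᵢ = 1.5503, Σzᵢ/Kᵢ = 1.1443 — both > 1, two phases present.
Newton–Raphson from V/F = 0.32:
  V/F = 0.3200: g = 0.27489, g' = -0.6330 → V/F = 0.7543
  V/F = 0.7543: g = 0.03337, g' = -0.5780 → V/F = 0.8120
  V/F = 0.8120: g = -0.00120, g' = -0.6225 → V/F = 0.8101
Converged at V/F = 0.8101.
Compositions from xᵢ = zᵢ/(1+V/F(Kᵢ−1)), yᵢ = Kᵢxᵢ:
  1: x = 0.1907, y = 0.4982
  2: x = 0.4258, y = 0.3802
  3: x = 0.3835, y = 0.1216

x_3 = 0.3835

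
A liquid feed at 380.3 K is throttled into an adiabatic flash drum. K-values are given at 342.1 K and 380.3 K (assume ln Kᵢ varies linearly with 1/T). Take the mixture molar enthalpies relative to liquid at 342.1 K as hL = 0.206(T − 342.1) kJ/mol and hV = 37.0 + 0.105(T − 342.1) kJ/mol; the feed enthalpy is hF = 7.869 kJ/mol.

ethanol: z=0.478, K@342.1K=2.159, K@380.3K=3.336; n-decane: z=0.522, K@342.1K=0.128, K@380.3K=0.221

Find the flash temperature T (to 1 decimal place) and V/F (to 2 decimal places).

Adiabatic flash: solve Rachford–Rice at each trial T, then check hF = ψ·hV(T) + (1−ψ)·hL(T).
  T = 342.1 K: K = (2.159, 0.128), RR gives ψ = 0.098, H_out = 3.618 kJ/mol
  T = 380.3 K: K = (3.336, 0.221), RR gives ψ = 0.390, H_out = 20.799 kJ/mol
  T = 361.2 K: K = (2.715, 0.171), RR gives ψ = 0.272, H_out = 13.472 kJ/mol
  T = 351.6 K: K = (2.427, 0.148), RR gives ψ = 0.195, H_out = 9.000 kJ/mol
  T = 346.9 K: K = (2.292, 0.138), RR gives ψ = 0.151, H_out = 6.489 kJ/mol
  T = 349.2 K: K = (2.358, 0.143), RR gives ψ = 0.173, H_out = 7.750 kJ/mol
Linear interpolation between T = 349.2 (H_out = 7.750) and T = 351.6 (H_out = 9.000) on hF = 7.869 gives T ≈ 349.4 K, at which ψ = 0.18.

T = 349.4 K, V/F = 0.18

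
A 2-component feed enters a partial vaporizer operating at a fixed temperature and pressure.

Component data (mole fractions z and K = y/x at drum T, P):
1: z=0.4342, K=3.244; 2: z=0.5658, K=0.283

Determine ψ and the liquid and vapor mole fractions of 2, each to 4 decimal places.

ψ = 0.3534, x_2 = 0.7579, y_2 = 0.2145

Rachford–Rice: g(ψ) = Σ zᵢ(Kᵢ−1)/(1+ψ(Kᵢ−1)) = 0.
Feasibility: ΣzᵢKᵢ = 1.5687, Σzᵢ/Kᵢ = 2.1331 — both > 1, two phases present.
Iterate (Newton) starting at ψ = 0.5:
  ψ = 0.5000: g = -0.17323, g' = -1.1924 → ψ = 0.3547
  ψ = 0.3547: g = -0.00154, g' = -1.2010 → ψ = 0.3534
Converged at ψ = 0.3534.
Compositions from xᵢ = zᵢ/(1+ψ(Kᵢ−1)), yᵢ = Kᵢxᵢ:
  1: x = 0.2421, y = 0.7855
  2: x = 0.7579, y = 0.2145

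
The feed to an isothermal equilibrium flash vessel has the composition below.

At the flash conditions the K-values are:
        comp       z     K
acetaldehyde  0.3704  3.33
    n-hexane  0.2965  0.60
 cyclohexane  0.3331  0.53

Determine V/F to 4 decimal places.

Rachford–Rice: g(V/F) = Σ zᵢ(Kᵢ−1)/(1+V/F(Kᵢ−1)) = 0.
g(0) = ΣzᵢKᵢ − 1 = 0.5879 and g(1) = 1 − Σzᵢ/Kᵢ = -0.2339, so a root lies in (0, 1).
Iterate (Newton) starting at V/F = 0.55:
  V/F = 0.5500: g = 0.01509, g' = -0.5981 → V/F = 0.5752
  V/F = 0.5752: g = 0.00016, g' = -0.5854 → V/F = 0.5755
Converged at V/F = 0.5755.

V/F = 0.5755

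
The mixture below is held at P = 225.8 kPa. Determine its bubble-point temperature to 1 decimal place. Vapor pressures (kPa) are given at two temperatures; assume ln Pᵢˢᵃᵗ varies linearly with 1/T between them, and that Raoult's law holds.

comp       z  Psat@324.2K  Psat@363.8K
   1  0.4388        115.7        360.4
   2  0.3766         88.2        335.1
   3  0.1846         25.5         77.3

T = 353.9 K

Bubble-point temperature: ΣzᵢPᵢˢᵃᵗ(T) = P. Interpolate ln Pᵢˢᵃᵗ = aᵢ + bᵢ/T.
  T = 324.2 K: ΣzᵢPᵢˢᵃᵗ = 88.69 kPa
  T = 363.8 K: ΣzᵢPᵢˢᵃᵗ = 298.61 kPa
  T = 344.0 K: ΣzᵢPᵢˢᵃᵗ = 168.32 kPa
  T = 353.9 K: ΣzᵢPᵢˢᵃᵗ = 225.94 kPa
  T = 348.9 K: ΣzᵢPᵢˢᵃᵗ = 195.12 kPa
  T = 351.4 K: ΣzᵢPᵢˢᵃᵗ = 210.07 kPa
Interpolating between 351.4 K and 353.9 K gives T ≈ 353.9 K.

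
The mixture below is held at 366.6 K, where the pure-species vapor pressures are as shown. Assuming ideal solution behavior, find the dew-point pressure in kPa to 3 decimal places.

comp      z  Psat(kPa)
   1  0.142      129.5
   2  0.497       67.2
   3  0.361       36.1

At the dew point ψ → 1, so Σzᵢ/Kᵢ = 1 with Kᵢ = Pᵢˢᵃᵗ/P ⇒ 1/P = Σzᵢ/Pᵢˢᵃᵗ.
1/P = 0.142/129.5 + 0.497/67.2 + 0.361/36.1 = 0.018492 ⇒ P = 54.076 kPa

Pdew = 54.076 kPa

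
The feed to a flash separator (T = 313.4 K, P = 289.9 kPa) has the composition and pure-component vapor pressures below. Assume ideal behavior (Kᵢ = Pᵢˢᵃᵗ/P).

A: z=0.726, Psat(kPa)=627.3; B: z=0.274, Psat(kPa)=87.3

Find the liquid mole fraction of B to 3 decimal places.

x_B = 0.625

Raoult's law: Kᵢ = Pᵢˢᵃᵗ/P = Pᵢˢᵃᵗ/289.9.
  K_A = 627.3/289.9 = 2.16385, K_B = 87.3/289.9 = 0.30114
Newton iteration, β⁰ = 0.5:
  β = 0.500: g = 0.2398, g' = -0.709 → β = 0.838
  β = 0.838: g = -0.0345, g' = -1.032 → β = 0.805
  β = 0.805: g = -0.0012, g' = -0.961 → β = 0.803
Converged at β = 0.803.
Compositions from xᵢ = zᵢ/(1+β(Kᵢ−1)), yᵢ = Kᵢxᵢ:
  A: x = 0.375, y = 0.812
  B: x = 0.625, y = 0.188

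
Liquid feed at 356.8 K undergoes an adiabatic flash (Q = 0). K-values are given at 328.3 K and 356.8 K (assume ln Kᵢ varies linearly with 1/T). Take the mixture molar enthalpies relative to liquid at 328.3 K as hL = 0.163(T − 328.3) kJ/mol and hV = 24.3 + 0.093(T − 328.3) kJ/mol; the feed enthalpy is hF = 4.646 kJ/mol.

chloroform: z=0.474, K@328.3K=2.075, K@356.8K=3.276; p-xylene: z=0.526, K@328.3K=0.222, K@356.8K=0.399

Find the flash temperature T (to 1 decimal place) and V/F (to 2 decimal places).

T = 331.1 K, V/F = 0.17

Adiabatic flash: solve Rachford–Rice at each trial T, then check hF = ψ·hV(T) + (1−ψ)·hL(T).
  T = 328.3 K: K = (2.075, 0.222), RR gives ψ = 0.120, H_out = 2.915 kJ/mol
  T = 356.8 K: K = (3.276, 0.399), RR gives ψ = 0.558, H_out = 17.082 kJ/mol
  T = 342.6 K: K = (2.634, 0.302), RR gives ψ = 0.357, H_out = 10.644 kJ/mol
  T = 335.5 K: K = (2.346, 0.260), RR gives ψ = 0.250, H_out = 7.113 kJ/mol
  T = 331.9 K: K = (2.208, 0.240), RR gives ψ = 0.188, H_out = 5.120 kJ/mol
  T = 330.1 K: K = (2.141, 0.231), RR gives ψ = 0.155, H_out = 4.048 kJ/mol
Linear interpolation between T = 330.1 (H_out = 4.048) and T = 331.9 (H_out = 5.120) on hF = 4.646 gives T ≈ 331.1 K, at which ψ = 0.17.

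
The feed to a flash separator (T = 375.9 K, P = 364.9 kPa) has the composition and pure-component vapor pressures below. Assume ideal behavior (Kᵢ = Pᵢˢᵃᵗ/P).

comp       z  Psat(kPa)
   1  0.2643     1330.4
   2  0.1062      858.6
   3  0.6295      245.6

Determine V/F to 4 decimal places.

Raoult's law: Kᵢ = Pᵢˢᵃᵗ/P = Pᵢˢᵃᵗ/364.9.
  K_1 = 1330.4/364.9 = 3.645930, K_2 = 858.6/364.9 = 2.352973, K_3 = 245.6/364.9 = 0.673061
Material balance + equilibrium reduce to Σ zᵢ(Kᵢ−1)/(1+V/F(Kᵢ−1)) = 0.
Check two-phase: ΣzᵢKᵢ = 1.6372 > 1 and Σzᵢ/Kᵢ = 1.0529 > 1, so g(0) = 0.6372 > 0 and g(1) = -0.0529 < 0.
Iterate (Newton) starting at V/F = 0.31:
  V/F = 0.3100: g = 0.25640, g' = -0.7383 → V/F = 0.6573
  V/F = 0.6573: g = 0.06922, g' = -0.4102 → V/F = 0.8260
  V/F = 0.8260: g = 0.00543, g' = -0.3520 → V/F = 0.8414
  V/F = 0.8414: g = 0.00003, g' = -0.3483 → V/F = 0.8415
Converged at V/F = 0.8415.

V/F = 0.8415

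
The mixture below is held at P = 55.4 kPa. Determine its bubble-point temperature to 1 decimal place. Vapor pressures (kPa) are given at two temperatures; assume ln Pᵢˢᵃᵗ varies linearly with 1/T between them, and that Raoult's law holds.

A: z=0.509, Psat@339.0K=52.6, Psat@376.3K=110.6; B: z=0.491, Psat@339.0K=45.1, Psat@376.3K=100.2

T = 344.5 K

Bubble-point temperature: ΣzᵢPᵢˢᵃᵗ(T) = P. Interpolate ln Pᵢˢᵃᵗ = aᵢ + bᵢ/T.
  T = 339.0 K: ΣzᵢPᵢˢᵃᵗ = 48.92 kPa
  T = 376.3 K: ΣzᵢPᵢˢᵃᵗ = 105.49 kPa
  T = 357.6 K: ΣzᵢPᵢˢᵃᵗ = 73.21 kPa
  T = 348.3 K: ΣzᵢPᵢˢᵃᵗ = 60.16 kPa
  T = 343.6 K: ΣzᵢPᵢˢᵃᵗ = 54.27 kPa
  T = 346.0 K: ΣzᵢPᵢˢᵃᵗ = 57.22 kPa
Interpolating between 343.6 K and 346.0 K gives T ≈ 344.5 K.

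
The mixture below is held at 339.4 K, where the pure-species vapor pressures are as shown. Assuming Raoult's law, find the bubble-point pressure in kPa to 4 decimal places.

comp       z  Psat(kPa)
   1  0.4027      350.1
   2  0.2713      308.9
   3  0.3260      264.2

At the bubble point ψ → 0, so ΣzᵢKᵢ = 1 with Kᵢ = Pᵢˢᵃᵗ/P ⇒ P = ΣzᵢPᵢˢᵃᵗ.
P = 0.4027·350.1 + 0.2713·308.9 + 0.3260·264.2 = 310.9190 kPa

Pbub = 310.9190 kPa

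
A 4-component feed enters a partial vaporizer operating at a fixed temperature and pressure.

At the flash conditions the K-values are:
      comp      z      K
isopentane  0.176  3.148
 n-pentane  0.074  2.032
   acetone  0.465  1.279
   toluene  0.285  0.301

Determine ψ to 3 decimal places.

Iterate (Newton) starting at ψ = 0.46:
  ψ = 0.460: g = 0.0633, g' = -0.573 → ψ = 0.571
  ψ = 0.571: g = -0.0015, g' = -0.607 → ψ = 0.568
Converged at ψ = 0.568.

ψ = 0.568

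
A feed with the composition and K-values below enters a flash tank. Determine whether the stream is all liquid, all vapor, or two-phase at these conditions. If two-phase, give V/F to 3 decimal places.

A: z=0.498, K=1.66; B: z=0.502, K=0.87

all vapor

ΣzᵢKᵢ = 1.263; Σzᵢ/Kᵢ = 0.877.
Since Σzᵢ/Kᵢ < 1 the mixture is above its dew point — single vapor phase.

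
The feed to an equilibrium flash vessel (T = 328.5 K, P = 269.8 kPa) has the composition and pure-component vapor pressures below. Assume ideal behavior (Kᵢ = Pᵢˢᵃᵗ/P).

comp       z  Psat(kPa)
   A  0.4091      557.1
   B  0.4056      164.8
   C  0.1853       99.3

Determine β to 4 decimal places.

Raoult's law: Kᵢ = Pᵢˢᵃᵗ/P = Pᵢˢᵃᵗ/269.8.
  K_A = 557.1/269.8 = 2.064863, K_B = 164.8/269.8 = 0.610823, K_C = 99.3/269.8 = 0.368050
Let β = V/F and solve Σ zᵢ(Kᵢ−1)/(1+β(Kᵢ−1)) = 0.
Feasibility: ΣzᵢKᵢ = 1.1607, Σzᵢ/Kᵢ = 1.3656 — both > 1, two phases present.
Newton iteration, β⁰ = 0.43:
  β = 0.4300: g = -0.05156, g' = -0.4464 → β = 0.3145
  β = 0.3145: g = 0.00033, g' = -0.4554 → β = 0.3152
Converged at β = 0.3152.

β = 0.3152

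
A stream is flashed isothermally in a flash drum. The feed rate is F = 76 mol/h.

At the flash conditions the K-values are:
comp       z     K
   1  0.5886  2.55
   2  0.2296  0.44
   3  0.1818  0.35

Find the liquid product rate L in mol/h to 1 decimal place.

L = 21.9 mol/h

Let β = V/F and solve Σ zᵢ(Kᵢ−1)/(1+β(Kᵢ−1)) = 0.
g(0) = ΣzᵢKᵢ − 1 = 0.6656 and g(1) = 1 − Σzᵢ/Kᵢ = -0.2721, so a root lies in (0, 1).
Iterate (Newton) starting at β = 0.68:
  β = 0.6800: g = 0.02475, g' = -0.7697 → β = 0.7122
  β = 0.7122: g = -0.00023, g' = -0.7850 → β = 0.7119
Converged at β = 0.7119.
Then V = β·F = 0.7119·76 = 54.1 mol/h and L = F − V = 21.9 mol/h.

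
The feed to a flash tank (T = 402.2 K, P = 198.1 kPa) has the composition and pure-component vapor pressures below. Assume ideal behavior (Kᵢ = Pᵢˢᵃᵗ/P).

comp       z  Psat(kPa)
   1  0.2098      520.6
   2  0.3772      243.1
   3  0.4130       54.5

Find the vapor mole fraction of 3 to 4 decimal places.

y_3 = 0.1310

Raoult's law: Kᵢ = Pᵢˢᵃᵗ/P = Pᵢˢᵃᵗ/198.1.
  K_1 = 520.6/198.1 = 2.627966, K_2 = 243.1/198.1 = 1.227158, K_3 = 54.5/198.1 = 0.275114
Let ψ = V/F and solve Σ zᵢ(Kᵢ−1)/(1+ψ(Kᵢ−1)) = 0.
g(0) = ΣzᵢKᵢ − 1 = 0.1279 and g(1) = 1 − Σzᵢ/Kᵢ = -0.8884, so a root lies in (0, 1).
Iterate (Newton) starting at ψ = 0.5:
  ψ = 0.5000: g = -0.20434, g' = -0.7186 → ψ = 0.2156
  ψ = 0.2156: g = -0.02035, g' = -0.6272 → ψ = 0.1832
  ψ = 0.1832: g = 0.00014, g' = -0.6364 → ψ = 0.1834
Converged at ψ = 0.1834.
Compositions from xᵢ = zᵢ/(1+ψ(Kᵢ−1)), yᵢ = Kᵢxᵢ:
  1: x = 0.1616, y = 0.4246
  2: x = 0.3621, y = 0.4444
  3: x = 0.4763, y = 0.1310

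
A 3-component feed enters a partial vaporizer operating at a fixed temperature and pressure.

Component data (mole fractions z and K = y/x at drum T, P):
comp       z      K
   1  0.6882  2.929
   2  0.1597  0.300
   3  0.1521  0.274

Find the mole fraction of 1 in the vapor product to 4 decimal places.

Let ψ = V/F and solve Σ zᵢ(Kᵢ−1)/(1+ψ(Kᵢ−1)) = 0.
g(0) = ΣzᵢKᵢ − 1 = 1.1053 and g(1) = 1 − Σzᵢ/Kᵢ = -0.3224, so a root lies in (0, 1).
Newton–Raphson from ψ = 0.54:
  ψ = 0.5400: g = 0.28887, g' = -1.0335 → ψ = 0.8195
  ψ = 0.8195: g = -0.02044, g' = -1.3036 → ψ = 0.8038
  ψ = 0.8038: g = -0.00031, g' = -1.2651 → ψ = 0.8036
Converged at ψ = 0.8036.
Compositions from xᵢ = zᵢ/(1+ψ(Kᵢ−1)), yᵢ = Kᵢxᵢ:
  1: x = 0.2699, y = 0.7905
  2: x = 0.3650, y = 0.1095
  3: x = 0.3651, y = 0.1000

y_1 = 0.7905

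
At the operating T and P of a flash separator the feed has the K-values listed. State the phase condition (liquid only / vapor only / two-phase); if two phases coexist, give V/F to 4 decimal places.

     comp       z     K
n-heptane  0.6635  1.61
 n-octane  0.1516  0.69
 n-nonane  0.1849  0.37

ΣzᵢKᵢ = 1.2413; Σzᵢ/Kᵢ = 1.1316.
Both exceed 1, so a two-phase solution exists.
Newton iteration, ψ⁰ = 0.5:
  ψ = 0.5000: g = 0.08447, g' = -0.3218 → ψ = 0.7625
  ψ = 0.7625: g = -0.00948, g' = -0.4118 → ψ = 0.7395
  ψ = 0.7395: g = -0.00015, g' = -0.3990 → ψ = 0.7391
Converged at ψ = 0.7391.

two-phase, V/F = 0.7391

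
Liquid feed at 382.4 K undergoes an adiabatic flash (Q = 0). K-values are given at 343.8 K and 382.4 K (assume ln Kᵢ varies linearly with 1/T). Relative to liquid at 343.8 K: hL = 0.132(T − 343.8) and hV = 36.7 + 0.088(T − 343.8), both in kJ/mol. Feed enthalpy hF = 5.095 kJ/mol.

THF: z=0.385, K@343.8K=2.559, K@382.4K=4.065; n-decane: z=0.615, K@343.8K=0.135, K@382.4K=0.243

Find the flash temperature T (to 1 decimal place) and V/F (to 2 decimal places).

Adiabatic flash: solve Rachford–Rice at each trial T, then check hF = ψ·hV(T) + (1−ψ)·hL(T).
  T = 343.8 K: K = (2.559, 0.135), RR gives ψ = 0.051, H_out = 1.857 kJ/mol
  T = 382.4 K: K = (4.065, 0.243), RR gives ψ = 0.308, H_out = 15.873 kJ/mol
  T = 363.1 K: K = (3.265, 0.184), RR gives ψ = 0.200, H_out = 9.728 kJ/mol
  T = 353.5 K: K = (2.902, 0.158), RR gives ψ = 0.134, H_out = 6.146 kJ/mol
  T = 348.6 K: K = (2.726, 0.146), RR gives ψ = 0.095, H_out = 4.085 kJ/mol
  T = 351.1 K: K = (2.815, 0.152), RR gives ψ = 0.115, H_out = 5.160 kJ/mol
  T = 349.9 K: K = (2.772, 0.149), RR gives ψ = 0.106, H_out = 4.651 kJ/mol
Linear interpolation between T = 349.9 (H_out = 4.651) and T = 351.1 (H_out = 5.160) on hF = 5.095 gives T ≈ 350.9 K, at which ψ = 0.11.

T = 350.9 K, V/F = 0.11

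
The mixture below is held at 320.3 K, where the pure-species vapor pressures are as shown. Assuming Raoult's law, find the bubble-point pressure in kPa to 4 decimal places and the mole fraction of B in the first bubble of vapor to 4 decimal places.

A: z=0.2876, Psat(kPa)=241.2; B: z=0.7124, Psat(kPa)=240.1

At the bubble point ψ → 0, so ΣzᵢKᵢ = 1 with Kᵢ = Pᵢˢᵃᵗ/P ⇒ P = ΣzᵢPᵢˢᵃᵗ.
P = 0.2876·241.2 + 0.7124·240.1 = 240.4164 kPa
yᵢ = zᵢPᵢˢᵃᵗ/P ⇒ y_B = 0.7124·240.1/240.4164 = 0.7115

Pbub = 240.4164 kPa, y_B = 0.7115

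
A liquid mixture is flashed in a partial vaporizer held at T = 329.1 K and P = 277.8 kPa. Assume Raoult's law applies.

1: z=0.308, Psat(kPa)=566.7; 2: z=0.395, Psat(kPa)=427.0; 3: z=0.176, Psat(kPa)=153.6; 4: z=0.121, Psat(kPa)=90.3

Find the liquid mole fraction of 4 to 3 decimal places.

Raoult's law: Kᵢ = Pᵢˢᵃᵗ/P = Pᵢˢᵃᵗ/277.8.
  K_1 = 566.7/277.8 = 2.03996, K_2 = 427.0/277.8 = 1.53708, K_3 = 153.6/277.8 = 0.55292, K_4 = 90.3/277.8 = 0.32505
Rachford–Rice: g(ψ) = Σ zᵢ(Kᵢ−1)/(1+ψ(Kᵢ−1)) = 0.
Check two-phase: ΣzᵢKᵢ = 1.372 > 1 and Σzᵢ/Kᵢ = 1.099 > 1, so g(0) = 0.372 > 0 and g(1) = -0.099 < 0.
Newton iteration, ψ⁰ = 0.5:
  ψ = 0.500: g = 0.1534, g' = -0.399 → ψ = 0.884
  ψ = 0.884: g = -0.0221, g' = -0.578 → ψ = 0.846
  ψ = 0.846: g = -0.0008, g' = -0.539 → ψ = 0.845
Converged at ψ = 0.845.
Compositions from xᵢ = zᵢ/(1+ψ(Kᵢ−1)), yᵢ = Kᵢxᵢ:
  1: x = 0.164, y = 0.334
  2: x = 0.272, y = 0.418
  3: x = 0.283, y = 0.156
  4: x = 0.282, y = 0.092

x_4 = 0.282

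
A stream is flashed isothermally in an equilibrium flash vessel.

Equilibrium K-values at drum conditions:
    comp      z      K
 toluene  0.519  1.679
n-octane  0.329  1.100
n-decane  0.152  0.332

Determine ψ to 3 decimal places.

Rachford–Rice: g(ψ) = Σ zᵢ(Kᵢ−1)/(1+ψ(Kᵢ−1)) = 0.
g(0) = ΣzᵢKᵢ − 1 = 0.284 and g(1) = 1 − Σzᵢ/Kᵢ = -0.066, so a root lies in (0, 1).
Newton–Raphson from ψ = 0.38:
  ψ = 0.380: g = 0.1757, g' = -0.276 → ψ = 1.000
  ψ = 1.000: g = -0.0660, g' = -0.703 → ψ = 0.906
  ψ = 0.906: g = -0.0089, g' = -0.530 → ψ = 0.889
Converged at ψ = 0.889.

ψ = 0.889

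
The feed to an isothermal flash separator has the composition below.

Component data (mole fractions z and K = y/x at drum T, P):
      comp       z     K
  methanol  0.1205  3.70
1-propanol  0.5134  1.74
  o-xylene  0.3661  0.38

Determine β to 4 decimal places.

β = 0.6412

Rachford–Rice: g(β) = Σ zᵢ(Kᵢ−1)/(1+β(Kᵢ−1)) = 0.
g(0) = ΣzᵢKᵢ − 1 = 0.4783 and g(1) = 1 − Σzᵢ/Kᵢ = -0.2910, so a root lies in (0, 1).
Newton–Raphson from β = 0.4:
  β = 0.4000: g = 0.14773, g' = -0.6193 → β = 0.6385
  β = 0.6385: g = 0.00170, g' = -0.6337 → β = 0.6412
Converged at β = 0.6412.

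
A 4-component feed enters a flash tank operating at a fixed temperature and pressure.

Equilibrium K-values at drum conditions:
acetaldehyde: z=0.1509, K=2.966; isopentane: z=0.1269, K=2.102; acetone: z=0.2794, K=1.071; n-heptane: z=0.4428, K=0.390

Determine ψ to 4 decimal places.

Newton–Raphson from ψ = 0.5:
  ψ = 0.5000: g = -0.12972, g' = -0.5548 → ψ = 0.2662
  ψ = 0.2662: g = -0.00013, g' = -0.5797 → ψ = 0.2660
Converged at ψ = 0.2660.

ψ = 0.2660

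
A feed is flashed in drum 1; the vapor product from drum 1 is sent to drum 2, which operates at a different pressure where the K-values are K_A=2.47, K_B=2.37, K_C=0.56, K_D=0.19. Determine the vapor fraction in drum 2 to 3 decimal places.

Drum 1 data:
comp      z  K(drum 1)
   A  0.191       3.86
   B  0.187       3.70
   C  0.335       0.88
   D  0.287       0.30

Drum 1:
Material balance + equilibrium reduce to Σ zᵢ(Kᵢ−1)/(1+ψ₁(Kᵢ−1)) = 0.
g(0) = ΣzᵢKᵢ − 1 = 0.810 and g(1) = 1 − Σzᵢ/Kᵢ = -0.437, so a root lies in (0, 1).
Newton iteration, ψ₁⁰ = 0.5:
  ψ₁ = 0.500: g = 0.0878, g' = -0.850 → ψ₁ = 0.603
  ψ₁ = 0.603: g = 0.0014, g' = -0.835 → ψ₁ = 0.605
Converged at ψ₁ = 0.605.
Drum-1 compositions:
  A: x = 0.070, y = 0.270
  B: x = 0.071, y = 0.263
  C: x = 0.361, y = 0.318
  D: x = 0.498, y = 0.149
Drum-2 feed = drum-1 vapor: z₂ = (0.2700, 0.2627, 0.3179, 0.1493).
Drum 2:
Let ψ₂ = V/F and solve Σ zᵢ(Kᵢ−1)/(1+ψ₂(Kᵢ−1)) = 0.
Feasibility: ΣzᵢKᵢ = 1.496, Σzᵢ/Kᵢ = 1.574 — both > 1, two phases present.
Iterate (Newton) starting at ψ₂ = 0.37:
  ψ₂ = 0.370: g = 0.1562, g' = -0.750 → ψ₂ = 0.578
  ψ₂ = 0.578: g = 0.0002, g' = -0.782 → ψ₂ = 0.579
Converged at ψ₂ = 0.579.
  A: x = 0.146, y = 0.360
  B: x = 0.147, y = 0.347
  C: x = 0.426, y = 0.239
  D: x = 0.281, y = 0.053

V/F (drum 2) = 0.579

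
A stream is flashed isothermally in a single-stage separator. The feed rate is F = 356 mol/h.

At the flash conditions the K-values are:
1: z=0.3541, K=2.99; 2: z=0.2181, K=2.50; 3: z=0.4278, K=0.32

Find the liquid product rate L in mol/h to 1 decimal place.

Rachford–Rice: g(ψ) = Σ zᵢ(Kᵢ−1)/(1+ψ(Kᵢ−1)) = 0.
g(0) = ΣzᵢKᵢ − 1 = 0.7409 and g(1) = 1 − Σzᵢ/Kᵢ = -0.5425, so a root lies in (0, 1).
Newton–Raphson from ψ = 0.5:
  ψ = 0.5000: g = 0.09939, g' = -0.9667 → ψ = 0.6028
  ψ = 0.6028: g = -0.00083, g' = -0.9933 → ψ = 0.6020
Converged at ψ = 0.6020.
Then V = ψ·F = 0.6020·356 = 214.3 mol/h and L = F − V = 141.7 mol/h.

L = 141.7 mol/h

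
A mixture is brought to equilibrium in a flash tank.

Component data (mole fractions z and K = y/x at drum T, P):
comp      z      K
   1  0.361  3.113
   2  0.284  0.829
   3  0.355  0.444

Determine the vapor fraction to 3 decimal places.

Rachford–Rice: g(ψ) = Σ zᵢ(Kᵢ−1)/(1+ψ(Kᵢ−1)) = 0.
g(0) = ΣzᵢKᵢ − 1 = 0.517 and g(1) = 1 − Σzᵢ/Kᵢ = -0.258, so a root lies in (0, 1).
Iterate (Newton) starting at ψ = 0.69:
  ψ = 0.690: g = -0.0650, g' = -0.566 → ψ = 0.575
  ψ = 0.575: g = 0.0002, g' = -0.576 → ψ = 0.576
Converged at ψ = 0.576.

ψ = 0.576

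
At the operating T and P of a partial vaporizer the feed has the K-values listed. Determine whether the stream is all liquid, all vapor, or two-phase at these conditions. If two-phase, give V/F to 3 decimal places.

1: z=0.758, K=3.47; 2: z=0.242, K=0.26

two-phase, V/F = 0.926

ΣzᵢKᵢ = 2.693; Σzᵢ/Kᵢ = 1.149.
Both exceed 1, so a two-phase solution exists.
Let ψ = V/F and solve Σ zᵢ(Kᵢ−1)/(1+ψ(Kᵢ−1)) = 0.
Binary case is linear: z₁(K₁−1)(1+ψ(K₂−1)) + z₂(K₂−1)(1+ψ(K₁−1)) = 0
⇒ ψ = [z₁(K₁−1)+z₂(K₂−1)] / [−(K₁−1)(K₂−1)] = 1.6932/1.8278 = 0.926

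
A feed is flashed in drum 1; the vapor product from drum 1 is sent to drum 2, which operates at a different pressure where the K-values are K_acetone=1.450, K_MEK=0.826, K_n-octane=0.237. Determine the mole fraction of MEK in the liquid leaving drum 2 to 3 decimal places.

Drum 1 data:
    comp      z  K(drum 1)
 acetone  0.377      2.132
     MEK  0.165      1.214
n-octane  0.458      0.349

Drum 1:
Let ψ₁ = V/F and solve Σ zᵢ(Kᵢ−1)/(1+ψ₁(Kᵢ−1)) = 0.
Check two-phase: ΣzᵢKᵢ = 1.164 > 1 and Σzᵢ/Kᵢ = 1.625 > 1, so g(0) = 0.164 > 0 and g(1) = -0.625 < 0.
Newton iteration, ψ₁⁰ = 0.5:
  ψ₁ = 0.500: g = -0.1376, g' = -0.630 → ψ₁ = 0.281
  ψ₁ = 0.281: g = -0.0081, g' = -0.576 → ψ₁ = 0.267
Converged at ψ₁ = 0.267.
Drum-1 compositions:
  acetone: x = 0.289, y = 0.617
  MEK: x = 0.156, y = 0.189
  n-octane: x = 0.555, y = 0.194
Drum-2 feed = drum-1 vapor: z₂ = (0.6170, 0.1895, 0.1935).
Drum 2:
Rachford–Rice: g(ψ₂) = Σ zᵢ(Kᵢ−1)/(1+ψ₂(Kᵢ−1)) = 0.
Feasibility: ΣzᵢKᵢ = 1.097, Σzᵢ/Kᵢ = 1.471 — both > 1, two phases present.
Newton iteration, ψ₂⁰ = 0.34:
  ψ₂ = 0.340: g = 0.0064, g' = -0.306 → ψ₂ = 0.361
Converged at ψ₂ = 0.361.
  acetone: x = 0.531, y = 0.770
  MEK: x = 0.202, y = 0.167
  n-octane: x = 0.267, y = 0.063

x_MEK (drum 2) = 0.202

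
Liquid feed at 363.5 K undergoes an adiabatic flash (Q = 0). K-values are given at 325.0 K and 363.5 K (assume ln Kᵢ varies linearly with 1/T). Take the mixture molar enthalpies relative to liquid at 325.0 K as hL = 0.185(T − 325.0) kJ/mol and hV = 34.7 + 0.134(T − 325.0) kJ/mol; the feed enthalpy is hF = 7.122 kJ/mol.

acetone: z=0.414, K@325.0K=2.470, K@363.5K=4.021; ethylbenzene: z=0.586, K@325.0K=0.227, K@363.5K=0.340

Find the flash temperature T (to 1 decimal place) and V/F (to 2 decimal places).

T = 329.4 K, V/F = 0.18

Adiabatic flash: solve Rachford–Rice at each trial T, then check hF = ψ·hV(T) + (1−ψ)·hL(T).
  T = 325.0 K: K = (2.470, 0.227), RR gives ψ = 0.137, H_out = 4.752 kJ/mol
  T = 363.5 K: K = (4.021, 0.340), RR gives ψ = 0.433, H_out = 21.307 kJ/mol
  T = 344.2 K: K = (3.193, 0.281), RR gives ψ = 0.308, H_out = 13.952 kJ/mol
  T = 334.6 K: K = (2.819, 0.253), RR gives ψ = 0.232, H_out = 9.719 kJ/mol
  T = 329.8 K: K = (2.641, 0.240), RR gives ψ = 0.188, H_out = 7.353 kJ/mol
  T = 327.4 K: K = (2.555, 0.233), RR gives ψ = 0.163, H_out = 6.086 kJ/mol
Linear interpolation between T = 327.4 (H_out = 6.086) and T = 329.8 (H_out = 7.353) on hF = 7.122 gives T ≈ 329.4 K, at which ψ = 0.18.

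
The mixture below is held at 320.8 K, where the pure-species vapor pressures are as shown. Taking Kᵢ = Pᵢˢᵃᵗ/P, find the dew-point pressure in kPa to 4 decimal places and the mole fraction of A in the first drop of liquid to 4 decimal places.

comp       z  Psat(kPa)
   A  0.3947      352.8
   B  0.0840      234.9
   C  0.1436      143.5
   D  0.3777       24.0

At the dew point ψ → 1, so Σzᵢ/Kᵢ = 1 with Kᵢ = Pᵢˢᵃᵗ/P ⇒ 1/P = Σzᵢ/Pᵢˢᵃᵗ.
1/P = 0.3947/352.8 + 0.0840/234.9 + 0.1436/143.5 + 0.3777/24.0 = 0.0182146 ⇒ P = 54.9011 kPa
xᵢ = zᵢP/Pᵢˢᵃᵗ ⇒ x_A = 0.3947·54.9011/352.8 = 0.0614

Pdew = 54.9011 kPa, x_A = 0.0614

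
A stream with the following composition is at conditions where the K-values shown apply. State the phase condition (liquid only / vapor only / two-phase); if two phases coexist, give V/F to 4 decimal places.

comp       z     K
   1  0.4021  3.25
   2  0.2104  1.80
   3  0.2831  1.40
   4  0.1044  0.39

ΣzᵢKᵢ = 2.1226; Σzᵢ/Kᵢ = 0.7105.
Since Σzᵢ/Kᵢ < 1 the mixture is above its dew point — single vapor phase.

vapor only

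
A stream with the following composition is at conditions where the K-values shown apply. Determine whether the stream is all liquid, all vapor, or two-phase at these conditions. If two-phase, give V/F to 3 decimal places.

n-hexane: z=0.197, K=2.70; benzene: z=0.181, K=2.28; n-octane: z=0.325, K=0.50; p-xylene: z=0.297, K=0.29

two-phase, V/F = 0.210

ΣzᵢKᵢ = 1.193; Σzᵢ/Kᵢ = 1.826.
Both exceed 1, so a two-phase solution exists.
Let ψ = V/F and solve Σ zᵢ(Kᵢ−1)/(1+ψ(Kᵢ−1)) = 0.
Newton iteration, ψ⁰ = 0.5:
  ψ = 0.500: g = -0.2213, g' = -0.781 → ψ = 0.217
  ψ = 0.217: g = -0.0053, g' = -0.797 → ψ = 0.210
Converged at ψ = 0.210.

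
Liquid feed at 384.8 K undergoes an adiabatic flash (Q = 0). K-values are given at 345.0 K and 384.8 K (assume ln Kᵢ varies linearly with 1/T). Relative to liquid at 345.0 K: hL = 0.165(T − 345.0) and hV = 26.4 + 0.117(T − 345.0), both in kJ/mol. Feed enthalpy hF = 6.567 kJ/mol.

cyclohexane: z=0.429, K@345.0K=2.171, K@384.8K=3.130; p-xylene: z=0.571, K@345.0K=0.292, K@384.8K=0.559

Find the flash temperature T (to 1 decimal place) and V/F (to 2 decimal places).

T = 351.8 K, V/F = 0.21

Adiabatic flash: solve Rachford–Rice at each trial T, then check hF = ψ·hV(T) + (1−ψ)·hL(T).
  T = 345.0 K: K = (2.171, 0.292), RR gives ψ = 0.118, H_out = 3.124 kJ/mol
  T = 384.8 K: K = (3.130, 0.559), RR gives ψ = 0.705, H_out = 23.825 kJ/mol
  T = 364.9 K: K = (2.633, 0.411), RR gives ψ = 0.379, H_out = 12.926 kJ/mol
  T = 354.9 K: K = (2.396, 0.348), RR gives ψ = 0.249, H_out = 8.086 kJ/mol
  T = 349.9 K: K = (2.281, 0.319), RR gives ψ = 0.184, H_out = 5.627 kJ/mol
  T = 352.4 K: K = (2.338, 0.333), RR gives ψ = 0.217, H_out = 6.865 kJ/mol
  T = 351.1 K: K = (2.309, 0.326), RR gives ψ = 0.200, H_out = 6.223 kJ/mol
Linear interpolation between T = 351.1 (H_out = 6.223) and T = 352.4 (H_out = 6.865) on hF = 6.567 gives T ≈ 351.8 K, at which ψ = 0.21.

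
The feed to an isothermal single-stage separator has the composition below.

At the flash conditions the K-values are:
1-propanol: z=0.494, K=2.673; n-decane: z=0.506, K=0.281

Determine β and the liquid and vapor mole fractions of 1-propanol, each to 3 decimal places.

Binary case is linear: z₁(K₁−1)(1+β(K₂−1)) + z₂(K₂−1)(1+β(K₁−1)) = 0
⇒ β = [z₁(K₁−1)+z₂(K₂−1)] / [−(K₁−1)(K₂−1)] = 0.4626/1.2029 = 0.385
Compositions from xᵢ = zᵢ/(1+β(Kᵢ−1)), yᵢ = Kᵢxᵢ:
  1-propanol: x = 0.301, y = 0.803
  n-decane: x = 0.699, y = 0.197

β = 0.385, x_1-propanol = 0.301, y_1-propanol = 0.803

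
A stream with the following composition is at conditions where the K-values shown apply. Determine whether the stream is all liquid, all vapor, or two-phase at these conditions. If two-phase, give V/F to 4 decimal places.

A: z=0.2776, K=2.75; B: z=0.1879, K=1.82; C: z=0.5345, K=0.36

ΣzᵢKᵢ = 1.2978; Σzᵢ/Kᵢ = 1.6889.
Both exceed 1, so a two-phase solution exists.
Rachford–Rice: g(ψ) = Σ zᵢ(Kᵢ−1)/(1+ψ(Kᵢ−1)) = 0.
Iterate (Newton) starting at ψ = 0.59:
  ψ = 0.5900: g = -0.20676, g' = -0.8283 → ψ = 0.3404
  ψ = 0.3404: g = -0.01246, g' = -0.7690 → ψ = 0.3242
Converged at ψ = 0.3242.

two-phase, V/F = 0.3242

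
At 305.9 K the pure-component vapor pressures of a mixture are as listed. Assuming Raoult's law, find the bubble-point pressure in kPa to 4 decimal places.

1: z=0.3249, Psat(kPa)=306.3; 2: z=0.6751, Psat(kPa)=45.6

Pbub = 130.3014 kPa

At the bubble point ψ → 0, so ΣzᵢKᵢ = 1 with Kᵢ = Pᵢˢᵃᵗ/P ⇒ P = ΣzᵢPᵢˢᵃᵗ.
P = 0.3249·306.3 + 0.6751·45.6 = 130.3014 kPa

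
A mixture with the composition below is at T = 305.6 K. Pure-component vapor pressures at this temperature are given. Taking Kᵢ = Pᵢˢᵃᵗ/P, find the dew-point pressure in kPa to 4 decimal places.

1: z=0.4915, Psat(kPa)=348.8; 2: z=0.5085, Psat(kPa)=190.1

Pdew = 244.8565 kPa

At the dew point ψ → 1, so Σzᵢ/Kᵢ = 1 with Kᵢ = Pᵢˢᵃᵗ/P ⇒ 1/P = Σzᵢ/Pᵢˢᵃᵗ.
1/P = 0.4915/348.8 + 0.5085/190.1 = 0.0040840 ⇒ P = 244.8565 kPa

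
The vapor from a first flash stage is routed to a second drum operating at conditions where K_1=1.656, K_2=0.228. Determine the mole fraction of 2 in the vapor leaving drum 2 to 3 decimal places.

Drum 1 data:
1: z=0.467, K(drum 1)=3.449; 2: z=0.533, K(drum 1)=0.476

y_2 (drum 2) = 0.105

Drum 1:
Binary case is linear: z₁(K₁−1)(1+ψ₁(K₂−1)) + z₂(K₂−1)(1+ψ₁(K₁−1)) = 0
⇒ ψ₁ = [z₁(K₁−1)+z₂(K₂−1)] / [−(K₁−1)(K₂−1)] = 0.8644/1.2833 = 0.674
Drum-1 compositions:
  1: x = 0.176, y = 0.608
  2: x = 0.824, y = 0.392
Drum-2 feed = drum-1 vapor: z₂ = (0.6079, 0.3921).
Drum 2:
Material balance + equilibrium reduce to Σ zᵢ(Kᵢ−1)/(1+ψ₂(Kᵢ−1)) = 0.
Feasibility: ΣzᵢKᵢ = 1.096, Σzᵢ/Kᵢ = 2.087 — both > 1, two phases present.
Iterate (Newton) starting at ψ₂ = 0.37:
  ψ₂ = 0.370: g = -0.1028, g' = -0.627 → ψ₂ = 0.206
  ψ₂ = 0.206: g = -0.0087, g' = -0.533 → ψ₂ = 0.190
Converged at ψ₂ = 0.190.
  1: x = 0.541, y = 0.895
  2: x = 0.459, y = 0.105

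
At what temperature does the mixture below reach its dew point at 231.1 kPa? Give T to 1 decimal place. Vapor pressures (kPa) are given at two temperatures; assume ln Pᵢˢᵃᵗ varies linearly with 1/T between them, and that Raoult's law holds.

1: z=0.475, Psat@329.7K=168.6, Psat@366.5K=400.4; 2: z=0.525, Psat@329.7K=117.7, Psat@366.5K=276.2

T = 351.1 K

Dew-point temperature: Σzᵢ·P/Pᵢˢᵃᵗ(T) = 1. Interpolate ln Pᵢˢᵃᵗ = aᵢ + bᵢ/T.
  T = 329.7 K: ΣzᵢP/Pᵢˢᵃᵗ = 1.6819
  T = 366.5 K: ΣzᵢP/Pᵢˢᵃᵗ = 0.7134
  T = 348.1 K: ΣzᵢP/Pᵢˢᵃᵗ = 1.0709
  T = 357.3 K: ΣzᵢP/Pᵢˢᵃᵗ = 0.8695
  T = 352.7 K: ΣzᵢP/Pᵢˢᵃᵗ = 0.9636
  T = 350.4 K: ΣzᵢP/Pᵢˢᵃᵗ = 1.0155
Interpolating between 350.4 K and 352.7 K gives T ≈ 351.1 K.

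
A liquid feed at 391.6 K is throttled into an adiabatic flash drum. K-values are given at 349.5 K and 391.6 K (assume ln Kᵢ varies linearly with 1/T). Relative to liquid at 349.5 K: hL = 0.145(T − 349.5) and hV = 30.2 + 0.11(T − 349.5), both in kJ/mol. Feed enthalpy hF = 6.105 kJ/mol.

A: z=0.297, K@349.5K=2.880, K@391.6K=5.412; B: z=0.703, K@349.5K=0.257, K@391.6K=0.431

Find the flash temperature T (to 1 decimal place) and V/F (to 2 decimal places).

Adiabatic flash: solve Rachford–Rice at each trial T, then check hF = ψ·hV(T) + (1−ψ)·hL(T).
  T = 349.5 K: K = (2.880, 0.257), RR gives ψ = 0.026, H_out = 0.779 kJ/mol
  T = 391.6 K: K = (5.412, 0.431), RR gives ψ = 0.363, H_out = 16.522 kJ/mol
  T = 370.6 K: K = (4.022, 0.338), RR gives ψ = 0.216, H_out = 9.423 kJ/mol
  T = 360.1 K: K = (3.423, 0.296), RR gives ψ = 0.132, H_out = 5.468 kJ/mol
  T = 365.4 K: K = (3.718, 0.317), RR gives ψ = 0.176, H_out = 7.525 kJ/mol
  T = 362.8 K: K = (3.571, 0.307), RR gives ψ = 0.155, H_out = 6.534 kJ/mol
  T = 361.5 K: K = (3.499, 0.301), RR gives ψ = 0.144, H_out = 6.026 kJ/mol
Linear interpolation between T = 361.5 (H_out = 6.026) and T = 362.8 (H_out = 6.534) on hF = 6.105 gives T ≈ 361.7 K, at which ψ = 0.15.

T = 361.7 K, V/F = 0.15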